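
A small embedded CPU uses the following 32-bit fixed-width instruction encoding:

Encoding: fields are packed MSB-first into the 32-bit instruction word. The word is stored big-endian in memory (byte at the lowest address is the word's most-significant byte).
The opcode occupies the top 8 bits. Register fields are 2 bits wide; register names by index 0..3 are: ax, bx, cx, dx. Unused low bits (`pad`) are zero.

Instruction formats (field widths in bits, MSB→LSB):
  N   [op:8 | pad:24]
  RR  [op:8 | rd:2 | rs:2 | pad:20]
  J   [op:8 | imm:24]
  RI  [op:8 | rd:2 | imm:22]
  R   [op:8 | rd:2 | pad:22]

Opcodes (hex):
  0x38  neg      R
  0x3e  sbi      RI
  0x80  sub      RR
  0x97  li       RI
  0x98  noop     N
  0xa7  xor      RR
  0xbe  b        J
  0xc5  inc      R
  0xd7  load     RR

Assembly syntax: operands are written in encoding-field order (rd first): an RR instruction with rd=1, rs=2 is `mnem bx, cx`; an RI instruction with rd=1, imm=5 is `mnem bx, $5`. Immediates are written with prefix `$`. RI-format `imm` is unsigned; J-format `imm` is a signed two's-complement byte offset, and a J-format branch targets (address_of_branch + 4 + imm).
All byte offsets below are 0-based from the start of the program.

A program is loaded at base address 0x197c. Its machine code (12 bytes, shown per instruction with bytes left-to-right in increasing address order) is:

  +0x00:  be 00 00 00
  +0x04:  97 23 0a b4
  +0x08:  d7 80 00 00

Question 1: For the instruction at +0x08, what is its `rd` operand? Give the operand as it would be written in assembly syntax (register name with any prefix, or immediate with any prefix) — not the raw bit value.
cx

@+08  big-endian(d7 80 00 00) = 0xd7800000
  top 8b → 0xd7 → load [RR]
  [23:22] rd=2 = cx
  [21:20] rs=0 = ax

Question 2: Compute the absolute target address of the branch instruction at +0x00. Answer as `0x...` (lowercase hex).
+0x00: be 00 00 00 ⇒ word 0xbe000000 (big)
  top 8b → 0xbe → b [J]
  [23:0] imm=0 = $0
  target = base 0x197c + off 0x00 + 4 + imm 0 = 0x1980

0x1980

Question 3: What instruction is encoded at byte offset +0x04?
+0x04: 97 23 0a b4 ⇒ word 0x97230ab4 (big)
  top 8b → 0x97 → li [RI]
  rd: (w>>22)&0x3=0x0 → ax
  imm: (w>>0)&0x3fffff=0x230ab4 → $2296500

li ax, $2296500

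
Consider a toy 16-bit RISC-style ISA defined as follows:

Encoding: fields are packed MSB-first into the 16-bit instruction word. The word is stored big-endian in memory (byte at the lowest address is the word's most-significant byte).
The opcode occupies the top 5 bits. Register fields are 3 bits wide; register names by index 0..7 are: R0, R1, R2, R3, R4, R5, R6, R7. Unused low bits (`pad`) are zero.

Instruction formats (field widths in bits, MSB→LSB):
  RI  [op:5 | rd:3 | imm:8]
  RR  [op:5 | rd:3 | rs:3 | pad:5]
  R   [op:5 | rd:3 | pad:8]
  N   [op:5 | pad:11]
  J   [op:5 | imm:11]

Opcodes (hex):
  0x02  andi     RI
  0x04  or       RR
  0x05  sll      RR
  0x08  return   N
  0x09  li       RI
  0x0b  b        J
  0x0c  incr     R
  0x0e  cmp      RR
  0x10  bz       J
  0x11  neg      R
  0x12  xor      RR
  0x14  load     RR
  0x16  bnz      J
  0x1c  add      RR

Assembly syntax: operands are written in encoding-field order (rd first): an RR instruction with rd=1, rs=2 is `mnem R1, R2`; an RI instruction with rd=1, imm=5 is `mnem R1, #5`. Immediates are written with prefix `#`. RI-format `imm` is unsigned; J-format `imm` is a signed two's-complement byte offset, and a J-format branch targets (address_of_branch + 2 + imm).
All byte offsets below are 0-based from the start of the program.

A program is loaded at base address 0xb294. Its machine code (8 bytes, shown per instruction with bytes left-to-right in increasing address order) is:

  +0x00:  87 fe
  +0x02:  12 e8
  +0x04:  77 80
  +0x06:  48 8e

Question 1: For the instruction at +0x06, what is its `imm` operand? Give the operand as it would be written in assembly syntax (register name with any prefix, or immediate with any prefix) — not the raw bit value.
#142

[06] 48 8e → 0x488e
  top 5b → 0x9 → li [RI]
  rd: (w>>8)&0x7=0x0 → R0
  imm: (w>>0)&0xff=0x8e → #142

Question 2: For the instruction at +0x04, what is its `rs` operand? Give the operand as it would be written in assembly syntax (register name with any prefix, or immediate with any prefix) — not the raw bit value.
R4

[04] 77 80 → 0x7780
  opcode bits[15:11]=0xe: cmp/RR
  rd@[10:8]=0x7 ⇒ R7
  rs@[7:5]=0x4 ⇒ R4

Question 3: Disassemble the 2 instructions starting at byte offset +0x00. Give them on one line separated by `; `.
[00] 87 fe → 0x87fe
  opcode bits[15:11]=0x10: bz/J
  imm@[10:0]=0x7fe (s11→-2) ⇒ #-2
[02] 12 e8 → 0x12e8
  opcode bits[15:11]=0x2: andi/RI
  rd@[10:8]=0x2 ⇒ R2
  imm@[7:0]=0xe8 ⇒ #232

bz #-2; andi R2, #232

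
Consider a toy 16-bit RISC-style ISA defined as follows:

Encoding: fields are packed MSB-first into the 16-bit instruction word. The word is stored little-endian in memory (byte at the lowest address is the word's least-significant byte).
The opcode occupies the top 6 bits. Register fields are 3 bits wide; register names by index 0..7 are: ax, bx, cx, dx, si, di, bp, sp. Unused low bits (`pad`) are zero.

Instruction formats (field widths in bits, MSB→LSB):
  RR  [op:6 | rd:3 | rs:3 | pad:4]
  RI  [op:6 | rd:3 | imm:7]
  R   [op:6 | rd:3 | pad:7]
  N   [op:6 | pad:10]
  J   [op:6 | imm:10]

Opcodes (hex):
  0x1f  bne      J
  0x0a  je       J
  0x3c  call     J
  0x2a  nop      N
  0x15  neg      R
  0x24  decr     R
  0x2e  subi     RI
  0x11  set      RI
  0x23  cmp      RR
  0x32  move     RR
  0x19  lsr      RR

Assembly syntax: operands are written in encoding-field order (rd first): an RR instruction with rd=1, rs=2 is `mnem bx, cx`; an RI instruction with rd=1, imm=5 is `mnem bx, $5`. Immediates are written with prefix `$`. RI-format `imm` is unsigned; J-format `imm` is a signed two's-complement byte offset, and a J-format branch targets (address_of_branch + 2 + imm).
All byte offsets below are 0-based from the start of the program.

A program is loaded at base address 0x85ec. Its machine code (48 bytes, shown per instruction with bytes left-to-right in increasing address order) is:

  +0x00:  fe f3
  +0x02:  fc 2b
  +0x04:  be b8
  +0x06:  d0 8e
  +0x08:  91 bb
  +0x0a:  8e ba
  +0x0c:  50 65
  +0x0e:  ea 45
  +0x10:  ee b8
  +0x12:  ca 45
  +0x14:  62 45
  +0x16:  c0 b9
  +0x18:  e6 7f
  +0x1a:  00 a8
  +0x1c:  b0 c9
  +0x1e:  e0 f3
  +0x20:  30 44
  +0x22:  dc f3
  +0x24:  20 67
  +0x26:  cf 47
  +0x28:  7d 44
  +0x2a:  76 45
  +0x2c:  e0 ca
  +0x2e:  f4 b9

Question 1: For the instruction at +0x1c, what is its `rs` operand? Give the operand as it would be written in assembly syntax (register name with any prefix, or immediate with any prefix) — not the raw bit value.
dx

@+1c  little-endian(b0 c9) = 0xc9b0
  opcode bits[15:10]=0x32: move/RR
  rd@[9:7]=0x3 ⇒ dx
  rs@[6:4]=0x3 ⇒ dx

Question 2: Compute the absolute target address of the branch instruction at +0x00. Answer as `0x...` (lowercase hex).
+0x00: fe f3 ⇒ word 0xf3fe (little)
  opcode bits[15:10]=0x3c: call/J
  [9:0] imm=1022 (s10→-2) = $-2
  target = base 0x85ec + off 0x00 + 2 + imm -2 = 0x85ec

0x85ec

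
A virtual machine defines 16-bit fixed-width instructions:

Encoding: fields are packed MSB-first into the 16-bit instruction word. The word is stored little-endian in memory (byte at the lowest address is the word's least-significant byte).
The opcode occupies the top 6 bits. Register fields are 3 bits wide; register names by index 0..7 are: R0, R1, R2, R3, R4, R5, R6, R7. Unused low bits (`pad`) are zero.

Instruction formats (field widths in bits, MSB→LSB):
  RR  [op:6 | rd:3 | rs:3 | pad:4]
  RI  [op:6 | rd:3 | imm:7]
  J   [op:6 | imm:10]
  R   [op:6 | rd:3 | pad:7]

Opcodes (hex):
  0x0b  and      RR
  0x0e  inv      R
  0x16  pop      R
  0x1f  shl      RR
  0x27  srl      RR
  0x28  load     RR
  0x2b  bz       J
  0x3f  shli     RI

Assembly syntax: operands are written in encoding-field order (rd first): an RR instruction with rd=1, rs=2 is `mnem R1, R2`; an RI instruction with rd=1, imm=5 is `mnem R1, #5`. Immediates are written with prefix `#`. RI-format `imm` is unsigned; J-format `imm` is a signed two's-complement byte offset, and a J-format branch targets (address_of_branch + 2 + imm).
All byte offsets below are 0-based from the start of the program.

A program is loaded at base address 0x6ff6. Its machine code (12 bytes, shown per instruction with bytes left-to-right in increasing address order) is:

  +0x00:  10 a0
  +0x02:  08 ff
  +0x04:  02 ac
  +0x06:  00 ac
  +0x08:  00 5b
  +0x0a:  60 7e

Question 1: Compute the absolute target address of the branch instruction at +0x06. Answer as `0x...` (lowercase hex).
@+06  little-endian(00 ac) = 0xac00
  top 6b → 0x2b → bz [J]
  [9:0] imm=0 = #0
  target = base 0x6ff6 + off 0x06 + 2 + imm 0 = 0x6ffe

0x6ffe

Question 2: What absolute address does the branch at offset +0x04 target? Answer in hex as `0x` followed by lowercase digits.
0x6ffe

off 0x04: read 02 ac as little → 0xac02
  op=0xac02>>10=0x2b ⇒ bz (J)
  imm@[9:0]=0x2 ⇒ #2
  target = base 0x6ff6 + off 0x04 + 2 + imm 2 = 0x6ffe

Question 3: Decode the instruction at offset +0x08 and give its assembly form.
[08] 00 5b → 0x5b00
  op=0x5b00>>10=0x16 ⇒ pop (R)
  [9:7] rd=6 = R6

pop R6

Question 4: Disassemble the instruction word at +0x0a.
shl R4, R6

off 0x0a: read 60 7e as little → 0x7e60
  opcode bits[15:10]=0x1f: shl/RR
  rd: (w>>7)&0x7=0x4 → R4
  rs: (w>>4)&0x7=0x6 → R6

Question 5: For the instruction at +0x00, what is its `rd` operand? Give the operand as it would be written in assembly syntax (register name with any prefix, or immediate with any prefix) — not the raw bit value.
@+00  little-endian(10 a0) = 0xa010
  op=0xa010>>10=0x28 ⇒ load (RR)
  rd@[9:7]=0x0 ⇒ R0
  rs@[6:4]=0x1 ⇒ R1

R0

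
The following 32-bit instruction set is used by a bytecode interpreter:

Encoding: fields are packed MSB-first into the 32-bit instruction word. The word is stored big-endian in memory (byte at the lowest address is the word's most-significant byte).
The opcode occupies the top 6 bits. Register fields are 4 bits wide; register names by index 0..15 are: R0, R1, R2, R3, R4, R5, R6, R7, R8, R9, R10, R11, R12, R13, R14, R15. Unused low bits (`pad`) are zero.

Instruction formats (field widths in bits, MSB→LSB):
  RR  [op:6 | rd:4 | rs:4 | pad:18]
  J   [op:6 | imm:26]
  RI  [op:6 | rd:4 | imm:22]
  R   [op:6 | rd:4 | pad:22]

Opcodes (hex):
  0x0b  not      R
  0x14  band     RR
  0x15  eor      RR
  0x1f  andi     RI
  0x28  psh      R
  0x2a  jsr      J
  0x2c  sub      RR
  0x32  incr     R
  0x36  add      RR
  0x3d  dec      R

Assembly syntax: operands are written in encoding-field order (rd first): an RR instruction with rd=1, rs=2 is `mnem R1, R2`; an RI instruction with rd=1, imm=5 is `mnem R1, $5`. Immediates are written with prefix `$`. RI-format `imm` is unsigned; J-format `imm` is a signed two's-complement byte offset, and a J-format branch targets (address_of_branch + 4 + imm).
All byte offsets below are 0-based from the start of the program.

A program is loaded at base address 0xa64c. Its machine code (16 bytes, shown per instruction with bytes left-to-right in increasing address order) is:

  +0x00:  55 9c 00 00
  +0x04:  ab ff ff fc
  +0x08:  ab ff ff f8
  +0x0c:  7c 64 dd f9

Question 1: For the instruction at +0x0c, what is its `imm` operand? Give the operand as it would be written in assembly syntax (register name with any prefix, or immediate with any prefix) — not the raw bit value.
$2416121

+0x0c: 7c 64 dd f9 ⇒ word 0x7c64ddf9 (big)
  opcode bits[31:26]=0x1f: andi/RI
  [25:22] rd=1 = R1
  [21:0] imm=2416121 = $2416121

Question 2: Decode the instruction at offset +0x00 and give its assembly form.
eor R6, R7

+0x00: 55 9c 00 00 ⇒ word 0x559c0000 (big)
  opcode bits[31:26]=0x15: eor/RR
  [25:22] rd=6 = R6
  [21:18] rs=7 = R7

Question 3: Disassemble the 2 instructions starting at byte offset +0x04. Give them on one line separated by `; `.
+0x04: ab ff ff fc ⇒ word 0xabfffffc (big)
  top 6b → 0x2a → jsr [J]
  imm@[25:0]=0x3fffffc (s26→-4) ⇒ $-4
+0x08: ab ff ff f8 ⇒ word 0xabfffff8 (big)
  top 6b → 0x2a → jsr [J]
  imm@[25:0]=0x3fffff8 (s26→-8) ⇒ $-8

jsr $-4; jsr $-8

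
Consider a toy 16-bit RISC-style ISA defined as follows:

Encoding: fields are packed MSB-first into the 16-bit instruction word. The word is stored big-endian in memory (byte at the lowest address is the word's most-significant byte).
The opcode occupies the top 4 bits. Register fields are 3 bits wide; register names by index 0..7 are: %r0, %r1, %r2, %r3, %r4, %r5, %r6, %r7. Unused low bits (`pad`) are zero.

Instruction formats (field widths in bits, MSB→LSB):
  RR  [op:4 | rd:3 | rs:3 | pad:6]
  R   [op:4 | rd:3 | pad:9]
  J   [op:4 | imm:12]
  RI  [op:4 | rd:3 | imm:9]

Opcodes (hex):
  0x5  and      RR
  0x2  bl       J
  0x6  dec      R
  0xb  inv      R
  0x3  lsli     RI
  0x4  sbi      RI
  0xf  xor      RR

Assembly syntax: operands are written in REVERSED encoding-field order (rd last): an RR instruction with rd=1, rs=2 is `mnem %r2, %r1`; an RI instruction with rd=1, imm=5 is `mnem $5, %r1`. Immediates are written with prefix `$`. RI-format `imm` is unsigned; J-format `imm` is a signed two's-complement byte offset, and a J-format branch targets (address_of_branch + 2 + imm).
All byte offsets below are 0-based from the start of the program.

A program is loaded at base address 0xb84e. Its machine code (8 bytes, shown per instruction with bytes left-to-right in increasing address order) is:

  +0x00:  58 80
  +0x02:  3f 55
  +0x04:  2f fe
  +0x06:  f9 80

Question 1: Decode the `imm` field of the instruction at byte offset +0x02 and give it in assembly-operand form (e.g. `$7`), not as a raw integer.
off 0x02: read 3f 55 as big → 0x3f55
  opcode bits[15:12]=0x3: lsli/RI
  rd: (w>>9)&0x7=0x7 → %r7
  imm: (w>>0)&0x1ff=0x155 → $341

$341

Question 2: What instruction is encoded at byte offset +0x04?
bl $-2

+0x04: 2f fe ⇒ word 0x2ffe (big)
  top 4b → 0x2 → bl [J]
  imm: (w>>0)&0xfff=0xffe (s12→-2) → $-2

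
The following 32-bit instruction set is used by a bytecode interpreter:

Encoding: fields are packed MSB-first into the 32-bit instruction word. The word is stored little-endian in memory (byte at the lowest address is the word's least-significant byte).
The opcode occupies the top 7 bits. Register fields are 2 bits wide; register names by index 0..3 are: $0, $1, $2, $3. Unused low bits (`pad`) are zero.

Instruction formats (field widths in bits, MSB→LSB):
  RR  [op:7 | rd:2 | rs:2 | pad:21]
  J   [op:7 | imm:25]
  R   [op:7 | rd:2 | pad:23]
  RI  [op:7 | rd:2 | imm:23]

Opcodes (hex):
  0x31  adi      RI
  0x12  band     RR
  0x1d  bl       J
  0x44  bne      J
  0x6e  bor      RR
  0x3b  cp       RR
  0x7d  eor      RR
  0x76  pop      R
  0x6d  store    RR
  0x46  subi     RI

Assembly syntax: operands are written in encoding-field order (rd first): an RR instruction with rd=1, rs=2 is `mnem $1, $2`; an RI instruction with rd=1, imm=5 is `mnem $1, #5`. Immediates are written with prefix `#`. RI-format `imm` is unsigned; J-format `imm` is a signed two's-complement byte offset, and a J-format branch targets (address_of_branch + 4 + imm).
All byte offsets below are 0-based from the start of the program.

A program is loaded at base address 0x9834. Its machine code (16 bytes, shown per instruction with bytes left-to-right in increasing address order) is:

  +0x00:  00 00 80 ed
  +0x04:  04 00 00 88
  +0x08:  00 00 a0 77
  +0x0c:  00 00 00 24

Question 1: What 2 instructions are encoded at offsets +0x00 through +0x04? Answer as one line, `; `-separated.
pop $3; bne #4

+0x00: 00 00 80 ed ⇒ word 0xed800000 (little)
  top 7b → 0x76 → pop [R]
  [24:23] rd=3 = $3
+0x04: 04 00 00 88 ⇒ word 0x88000004 (little)
  top 7b → 0x44 → bne [J]
  [24:0] imm=4 = #4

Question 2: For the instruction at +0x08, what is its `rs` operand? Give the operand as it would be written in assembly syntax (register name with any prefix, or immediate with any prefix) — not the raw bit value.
@+08  little-endian(00 00 a0 77) = 0x77a00000
  top 7b → 0x3b → cp [RR]
  rd@[24:23]=0x3 ⇒ $3
  rs@[22:21]=0x1 ⇒ $1

$1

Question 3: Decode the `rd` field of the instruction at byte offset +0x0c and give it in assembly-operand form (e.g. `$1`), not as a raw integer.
+0x0c: 00 00 00 24 ⇒ word 0x24000000 (little)
  top 7b → 0x12 → band [RR]
  rd@[24:23]=0x0 ⇒ $0
  rs@[22:21]=0x0 ⇒ $0

$0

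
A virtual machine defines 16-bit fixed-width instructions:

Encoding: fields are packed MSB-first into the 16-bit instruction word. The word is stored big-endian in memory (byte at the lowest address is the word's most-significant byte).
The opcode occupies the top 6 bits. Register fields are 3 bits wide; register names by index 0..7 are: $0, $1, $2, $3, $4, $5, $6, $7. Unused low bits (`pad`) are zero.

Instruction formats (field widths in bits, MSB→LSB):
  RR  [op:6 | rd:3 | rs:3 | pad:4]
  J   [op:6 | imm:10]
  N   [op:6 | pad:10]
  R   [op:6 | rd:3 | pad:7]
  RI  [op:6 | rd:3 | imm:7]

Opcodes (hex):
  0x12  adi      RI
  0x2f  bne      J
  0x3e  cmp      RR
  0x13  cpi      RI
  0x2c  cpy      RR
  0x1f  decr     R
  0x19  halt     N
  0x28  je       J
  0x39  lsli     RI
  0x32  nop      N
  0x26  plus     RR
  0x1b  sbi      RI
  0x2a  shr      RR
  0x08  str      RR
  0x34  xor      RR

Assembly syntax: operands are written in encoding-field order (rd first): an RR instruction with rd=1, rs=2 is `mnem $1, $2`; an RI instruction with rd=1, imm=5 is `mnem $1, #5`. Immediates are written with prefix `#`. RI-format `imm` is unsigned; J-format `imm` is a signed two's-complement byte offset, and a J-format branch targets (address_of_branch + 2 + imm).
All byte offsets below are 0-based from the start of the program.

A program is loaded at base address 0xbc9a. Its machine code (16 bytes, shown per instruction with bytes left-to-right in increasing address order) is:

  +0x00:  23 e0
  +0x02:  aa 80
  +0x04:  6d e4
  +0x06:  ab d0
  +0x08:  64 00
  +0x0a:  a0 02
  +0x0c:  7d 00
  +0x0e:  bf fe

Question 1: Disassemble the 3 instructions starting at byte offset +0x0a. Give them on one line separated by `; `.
je #2; decr $2; bne #-2

@+0a  big-endian(a0 02) = 0xa002
  opcode bits[15:10]=0x28: je/J
  imm: (w>>0)&0x3ff=0x2 → #2
@+0c  big-endian(7d 00) = 0x7d00
  opcode bits[15:10]=0x1f: decr/R
  rd: (w>>7)&0x7=0x2 → $2
@+0e  big-endian(bf fe) = 0xbffe
  opcode bits[15:10]=0x2f: bne/J
  imm: (w>>0)&0x3ff=0x3fe (s10→-2) → #-2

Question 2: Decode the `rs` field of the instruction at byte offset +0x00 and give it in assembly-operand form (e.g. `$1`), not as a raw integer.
$6

off 0x00: read 23 e0 as big → 0x23e0
  top 6b → 0x8 → str [RR]
  rd: (w>>7)&0x7=0x7 → $7
  rs: (w>>4)&0x7=0x6 → $6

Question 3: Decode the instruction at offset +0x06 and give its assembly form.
shr $7, $5

+0x06: ab d0 ⇒ word 0xabd0 (big)
  top 6b → 0x2a → shr [RR]
  rd: (w>>7)&0x7=0x7 → $7
  rs: (w>>4)&0x7=0x5 → $5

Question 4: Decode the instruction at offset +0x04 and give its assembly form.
@+04  big-endian(6d e4) = 0x6de4
  op=0x6de4>>10=0x1b ⇒ sbi (RI)
  rd: (w>>7)&0x7=0x3 → $3
  imm: (w>>0)&0x7f=0x64 → #100

sbi $3, #100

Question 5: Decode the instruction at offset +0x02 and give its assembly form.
off 0x02: read aa 80 as big → 0xaa80
  top 6b → 0x2a → shr [RR]
  [9:7] rd=5 = $5
  [6:4] rs=0 = $0

shr $5, $0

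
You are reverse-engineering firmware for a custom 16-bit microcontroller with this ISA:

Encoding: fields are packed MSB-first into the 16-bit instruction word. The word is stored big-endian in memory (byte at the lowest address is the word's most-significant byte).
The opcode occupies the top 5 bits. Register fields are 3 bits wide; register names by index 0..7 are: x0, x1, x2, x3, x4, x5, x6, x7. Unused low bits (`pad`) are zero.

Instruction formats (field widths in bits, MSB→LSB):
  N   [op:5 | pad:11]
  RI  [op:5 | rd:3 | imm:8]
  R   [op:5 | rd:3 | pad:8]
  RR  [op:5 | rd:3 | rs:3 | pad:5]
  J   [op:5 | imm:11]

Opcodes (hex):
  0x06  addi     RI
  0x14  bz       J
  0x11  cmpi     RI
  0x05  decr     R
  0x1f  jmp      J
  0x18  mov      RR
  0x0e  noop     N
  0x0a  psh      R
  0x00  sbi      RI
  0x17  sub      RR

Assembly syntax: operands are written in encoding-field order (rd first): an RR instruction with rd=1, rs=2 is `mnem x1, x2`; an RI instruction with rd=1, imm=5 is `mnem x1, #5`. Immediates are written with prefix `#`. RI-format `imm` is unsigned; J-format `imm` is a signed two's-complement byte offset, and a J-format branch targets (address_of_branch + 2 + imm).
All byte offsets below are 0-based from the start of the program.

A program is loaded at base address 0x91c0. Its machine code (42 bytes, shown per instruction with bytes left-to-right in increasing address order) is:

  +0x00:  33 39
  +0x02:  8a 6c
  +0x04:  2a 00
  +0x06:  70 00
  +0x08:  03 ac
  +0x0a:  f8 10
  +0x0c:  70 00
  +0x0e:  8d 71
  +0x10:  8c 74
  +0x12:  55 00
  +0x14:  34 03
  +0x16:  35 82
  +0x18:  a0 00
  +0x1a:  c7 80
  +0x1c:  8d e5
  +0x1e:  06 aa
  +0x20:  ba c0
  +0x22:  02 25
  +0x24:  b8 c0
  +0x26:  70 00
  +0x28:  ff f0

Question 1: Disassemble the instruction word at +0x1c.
cmpi x5, #229

+0x1c: 8d e5 ⇒ word 0x8de5 (big)
  op=0x8de5>>11=0x11 ⇒ cmpi (RI)
  rd@[10:8]=0x5 ⇒ x5
  imm@[7:0]=0xe5 ⇒ #229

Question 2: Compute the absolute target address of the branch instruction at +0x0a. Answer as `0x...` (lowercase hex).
+0x0a: f8 10 ⇒ word 0xf810 (big)
  op=0xf810>>11=0x1f ⇒ jmp (J)
  imm@[10:0]=0x10 ⇒ #16
  target = base 0x91c0 + off 0x0a + 2 + imm 16 = 0x91dc

0x91dc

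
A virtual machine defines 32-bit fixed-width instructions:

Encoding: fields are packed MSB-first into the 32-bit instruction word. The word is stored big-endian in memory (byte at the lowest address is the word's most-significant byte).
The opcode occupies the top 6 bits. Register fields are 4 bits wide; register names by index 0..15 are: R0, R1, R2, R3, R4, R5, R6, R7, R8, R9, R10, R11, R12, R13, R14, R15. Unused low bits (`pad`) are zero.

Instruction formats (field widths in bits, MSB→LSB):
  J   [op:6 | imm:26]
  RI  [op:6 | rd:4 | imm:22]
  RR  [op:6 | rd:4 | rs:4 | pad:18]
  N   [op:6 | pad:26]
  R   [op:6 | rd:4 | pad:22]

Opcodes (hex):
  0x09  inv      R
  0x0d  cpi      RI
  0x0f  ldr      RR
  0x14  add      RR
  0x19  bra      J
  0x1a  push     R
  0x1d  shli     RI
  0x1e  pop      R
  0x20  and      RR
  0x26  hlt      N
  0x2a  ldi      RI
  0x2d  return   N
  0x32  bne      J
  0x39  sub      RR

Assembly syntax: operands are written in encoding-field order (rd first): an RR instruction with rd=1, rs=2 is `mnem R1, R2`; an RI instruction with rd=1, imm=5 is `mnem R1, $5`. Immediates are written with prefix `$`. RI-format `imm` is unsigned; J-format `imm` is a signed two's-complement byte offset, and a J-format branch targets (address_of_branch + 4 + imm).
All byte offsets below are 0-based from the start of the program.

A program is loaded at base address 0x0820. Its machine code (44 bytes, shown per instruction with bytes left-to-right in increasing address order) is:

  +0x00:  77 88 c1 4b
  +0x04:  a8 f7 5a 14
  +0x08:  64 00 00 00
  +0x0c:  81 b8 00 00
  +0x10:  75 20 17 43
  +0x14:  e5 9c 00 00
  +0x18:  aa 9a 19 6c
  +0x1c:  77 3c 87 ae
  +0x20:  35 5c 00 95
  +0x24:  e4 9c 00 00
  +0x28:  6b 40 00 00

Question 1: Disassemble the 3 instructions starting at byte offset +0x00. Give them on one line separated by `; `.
shli R14, $573771; ldi R3, $3627540; bra $0

off 0x00: read 77 88 c1 4b as big → 0x7788c14b
  top 6b → 0x1d → shli [RI]
  [25:22] rd=14 = R14
  [21:0] imm=573771 = $573771
off 0x04: read a8 f7 5a 14 as big → 0xa8f75a14
  top 6b → 0x2a → ldi [RI]
  [25:22] rd=3 = R3
  [21:0] imm=3627540 = $3627540
off 0x08: read 64 00 00 00 as big → 0x64000000
  top 6b → 0x19 → bra [J]
  [25:0] imm=0 = $0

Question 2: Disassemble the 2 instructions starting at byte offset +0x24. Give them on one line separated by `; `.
sub R2, R7; push R13

+0x24: e4 9c 00 00 ⇒ word 0xe49c0000 (big)
  op=0xe49c0000>>26=0x39 ⇒ sub (RR)
  rd@[25:22]=0x2 ⇒ R2
  rs@[21:18]=0x7 ⇒ R7
+0x28: 6b 40 00 00 ⇒ word 0x6b400000 (big)
  op=0x6b400000>>26=0x1a ⇒ push (R)
  rd@[25:22]=0xd ⇒ R13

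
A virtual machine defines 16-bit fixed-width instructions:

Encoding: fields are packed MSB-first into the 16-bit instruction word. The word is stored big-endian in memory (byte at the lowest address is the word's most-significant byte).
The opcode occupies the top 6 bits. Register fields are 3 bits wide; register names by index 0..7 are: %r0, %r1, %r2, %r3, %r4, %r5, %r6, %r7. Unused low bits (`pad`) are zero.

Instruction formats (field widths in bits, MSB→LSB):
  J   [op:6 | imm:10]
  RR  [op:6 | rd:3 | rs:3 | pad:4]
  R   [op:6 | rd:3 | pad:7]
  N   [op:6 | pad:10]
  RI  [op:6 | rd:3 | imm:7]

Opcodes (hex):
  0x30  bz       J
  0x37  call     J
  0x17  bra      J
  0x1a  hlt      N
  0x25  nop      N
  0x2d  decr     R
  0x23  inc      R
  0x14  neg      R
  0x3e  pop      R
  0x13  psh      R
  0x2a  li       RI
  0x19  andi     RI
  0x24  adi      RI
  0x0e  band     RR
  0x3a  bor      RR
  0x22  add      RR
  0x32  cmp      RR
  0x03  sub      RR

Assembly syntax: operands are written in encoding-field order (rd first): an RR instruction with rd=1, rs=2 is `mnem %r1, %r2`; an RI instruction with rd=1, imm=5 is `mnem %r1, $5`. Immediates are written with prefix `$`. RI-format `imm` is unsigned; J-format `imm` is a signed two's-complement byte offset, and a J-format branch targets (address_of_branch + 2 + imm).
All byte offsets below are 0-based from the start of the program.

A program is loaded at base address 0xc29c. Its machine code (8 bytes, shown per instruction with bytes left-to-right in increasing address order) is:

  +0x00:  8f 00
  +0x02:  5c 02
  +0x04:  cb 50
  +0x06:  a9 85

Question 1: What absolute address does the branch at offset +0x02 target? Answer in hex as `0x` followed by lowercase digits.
[02] 5c 02 → 0x5c02
  op=0x5c02>>10=0x17 ⇒ bra (J)
  imm@[9:0]=0x2 ⇒ $2
  target = base 0xc29c + off 0x02 + 2 + imm 2 = 0xc2a2

0xc2a2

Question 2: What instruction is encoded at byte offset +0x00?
@+00  big-endian(8f 00) = 0x8f00
  opcode bits[15:10]=0x23: inc/R
  [9:7] rd=6 = %r6

inc %r6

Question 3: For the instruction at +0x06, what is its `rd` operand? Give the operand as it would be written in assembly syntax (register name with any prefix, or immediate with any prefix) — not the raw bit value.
%r3

@+06  big-endian(a9 85) = 0xa985
  top 6b → 0x2a → li [RI]
  [9:7] rd=3 = %r3
  [6:0] imm=5 = $5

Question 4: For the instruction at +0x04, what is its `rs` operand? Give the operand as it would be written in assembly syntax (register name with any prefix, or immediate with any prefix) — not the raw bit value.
%r5

@+04  big-endian(cb 50) = 0xcb50
  opcode bits[15:10]=0x32: cmp/RR
  [9:7] rd=6 = %r6
  [6:4] rs=5 = %r5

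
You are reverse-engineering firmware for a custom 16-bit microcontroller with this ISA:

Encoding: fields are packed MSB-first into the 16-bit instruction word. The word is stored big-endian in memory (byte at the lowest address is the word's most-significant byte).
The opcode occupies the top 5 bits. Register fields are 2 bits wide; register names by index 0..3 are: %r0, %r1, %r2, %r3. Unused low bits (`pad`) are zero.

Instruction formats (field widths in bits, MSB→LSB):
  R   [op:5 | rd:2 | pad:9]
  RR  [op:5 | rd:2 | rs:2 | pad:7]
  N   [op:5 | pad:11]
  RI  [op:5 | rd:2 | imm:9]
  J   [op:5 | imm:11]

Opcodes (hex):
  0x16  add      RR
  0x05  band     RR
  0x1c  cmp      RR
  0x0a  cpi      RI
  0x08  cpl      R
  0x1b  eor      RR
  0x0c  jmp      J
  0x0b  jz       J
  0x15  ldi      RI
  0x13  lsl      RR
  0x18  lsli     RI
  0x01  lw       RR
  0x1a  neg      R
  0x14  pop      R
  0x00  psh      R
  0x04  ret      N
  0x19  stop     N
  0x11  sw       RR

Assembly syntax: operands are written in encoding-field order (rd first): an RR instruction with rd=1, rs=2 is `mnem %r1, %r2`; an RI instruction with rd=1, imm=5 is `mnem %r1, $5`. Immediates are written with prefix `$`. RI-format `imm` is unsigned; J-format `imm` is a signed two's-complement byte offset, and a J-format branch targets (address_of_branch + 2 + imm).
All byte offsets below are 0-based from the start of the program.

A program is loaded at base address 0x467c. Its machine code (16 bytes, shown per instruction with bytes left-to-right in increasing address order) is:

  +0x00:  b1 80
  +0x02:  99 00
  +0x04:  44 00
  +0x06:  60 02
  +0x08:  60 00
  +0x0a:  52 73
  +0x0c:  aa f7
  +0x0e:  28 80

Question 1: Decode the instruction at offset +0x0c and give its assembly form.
ldi %r1, $247

[0c] aa f7 → 0xaaf7
  op=0xaaf7>>11=0x15 ⇒ ldi (RI)
  [10:9] rd=1 = %r1
  [8:0] imm=247 = $247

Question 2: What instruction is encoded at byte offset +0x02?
+0x02: 99 00 ⇒ word 0x9900 (big)
  opcode bits[15:11]=0x13: lsl/RR
  rd@[10:9]=0x0 ⇒ %r0
  rs@[8:7]=0x2 ⇒ %r2

lsl %r0, %r2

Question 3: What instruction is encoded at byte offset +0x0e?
band %r0, %r1

[0e] 28 80 → 0x2880
  op=0x2880>>11=0x5 ⇒ band (RR)
  [10:9] rd=0 = %r0
  [8:7] rs=1 = %r1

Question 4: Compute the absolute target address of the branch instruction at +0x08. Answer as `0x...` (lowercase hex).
0x4686

@+08  big-endian(60 00) = 0x6000
  top 5b → 0xc → jmp [J]
  [10:0] imm=0 = $0
  target = base 0x467c + off 0x08 + 2 + imm 0 = 0x4686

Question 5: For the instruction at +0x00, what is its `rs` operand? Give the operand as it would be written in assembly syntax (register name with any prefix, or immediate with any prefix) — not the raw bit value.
%r3

off 0x00: read b1 80 as big → 0xb180
  op=0xb180>>11=0x16 ⇒ add (RR)
  rd: (w>>9)&0x3=0x0 → %r0
  rs: (w>>7)&0x3=0x3 → %r3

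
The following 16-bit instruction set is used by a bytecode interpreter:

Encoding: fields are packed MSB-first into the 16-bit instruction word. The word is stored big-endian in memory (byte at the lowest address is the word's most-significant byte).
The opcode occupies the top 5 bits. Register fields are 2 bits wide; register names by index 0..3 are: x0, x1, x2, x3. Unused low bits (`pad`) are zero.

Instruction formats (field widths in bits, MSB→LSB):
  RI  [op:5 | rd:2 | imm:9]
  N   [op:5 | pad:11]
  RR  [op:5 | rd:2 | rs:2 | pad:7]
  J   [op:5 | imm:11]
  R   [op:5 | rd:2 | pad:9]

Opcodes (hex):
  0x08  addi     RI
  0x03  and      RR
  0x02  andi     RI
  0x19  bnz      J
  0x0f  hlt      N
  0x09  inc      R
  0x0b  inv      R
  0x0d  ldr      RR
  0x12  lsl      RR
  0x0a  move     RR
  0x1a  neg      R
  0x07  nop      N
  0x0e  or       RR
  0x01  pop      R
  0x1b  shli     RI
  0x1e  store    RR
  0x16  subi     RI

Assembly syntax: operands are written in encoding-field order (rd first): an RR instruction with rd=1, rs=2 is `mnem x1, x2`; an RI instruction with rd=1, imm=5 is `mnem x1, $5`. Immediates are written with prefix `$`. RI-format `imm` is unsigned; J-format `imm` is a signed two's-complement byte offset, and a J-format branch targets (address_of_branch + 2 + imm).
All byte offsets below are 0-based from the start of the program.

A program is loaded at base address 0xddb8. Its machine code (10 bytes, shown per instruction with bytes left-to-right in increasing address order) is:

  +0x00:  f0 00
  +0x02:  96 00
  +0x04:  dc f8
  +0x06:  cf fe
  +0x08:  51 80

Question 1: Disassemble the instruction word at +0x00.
+0x00: f0 00 ⇒ word 0xf000 (big)
  op=0xf000>>11=0x1e ⇒ store (RR)
  [10:9] rd=0 = x0
  [8:7] rs=0 = x0

store x0, x0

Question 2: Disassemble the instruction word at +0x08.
move x0, x3

off 0x08: read 51 80 as big → 0x5180
  op=0x5180>>11=0xa ⇒ move (RR)
  [10:9] rd=0 = x0
  [8:7] rs=3 = x3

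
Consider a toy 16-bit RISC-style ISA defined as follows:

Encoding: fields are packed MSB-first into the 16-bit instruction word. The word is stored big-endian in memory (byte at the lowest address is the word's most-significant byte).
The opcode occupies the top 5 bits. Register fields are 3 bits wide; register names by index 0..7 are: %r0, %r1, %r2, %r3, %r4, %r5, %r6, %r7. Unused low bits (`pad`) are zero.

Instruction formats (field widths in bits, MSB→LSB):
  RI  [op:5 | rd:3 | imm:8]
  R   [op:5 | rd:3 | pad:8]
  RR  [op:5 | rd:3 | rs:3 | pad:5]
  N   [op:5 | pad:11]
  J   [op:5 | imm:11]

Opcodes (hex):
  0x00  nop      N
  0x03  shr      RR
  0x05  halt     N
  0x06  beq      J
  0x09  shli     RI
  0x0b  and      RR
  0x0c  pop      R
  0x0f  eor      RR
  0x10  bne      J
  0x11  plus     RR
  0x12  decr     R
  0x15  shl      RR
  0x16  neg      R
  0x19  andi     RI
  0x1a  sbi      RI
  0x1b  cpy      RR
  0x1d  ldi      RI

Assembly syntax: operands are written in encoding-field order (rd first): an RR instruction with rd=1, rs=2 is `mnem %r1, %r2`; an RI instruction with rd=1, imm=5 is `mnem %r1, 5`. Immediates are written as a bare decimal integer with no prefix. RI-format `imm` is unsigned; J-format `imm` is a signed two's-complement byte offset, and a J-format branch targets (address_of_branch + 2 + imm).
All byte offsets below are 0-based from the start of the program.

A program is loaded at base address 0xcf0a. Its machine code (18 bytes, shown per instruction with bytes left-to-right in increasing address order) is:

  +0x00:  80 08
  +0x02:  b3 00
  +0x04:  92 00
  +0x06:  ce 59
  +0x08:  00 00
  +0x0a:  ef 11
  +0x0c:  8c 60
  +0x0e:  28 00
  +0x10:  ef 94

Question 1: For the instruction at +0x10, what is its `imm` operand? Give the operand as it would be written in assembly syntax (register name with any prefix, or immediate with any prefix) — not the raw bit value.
[10] ef 94 → 0xef94
  opcode bits[15:11]=0x1d: ldi/RI
  rd@[10:8]=0x7 ⇒ %r7
  imm@[7:0]=0x94 ⇒ 148

148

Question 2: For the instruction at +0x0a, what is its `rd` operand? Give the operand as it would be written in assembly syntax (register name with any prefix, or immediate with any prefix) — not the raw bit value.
@+0a  big-endian(ef 11) = 0xef11
  op=0xef11>>11=0x1d ⇒ ldi (RI)
  rd: (w>>8)&0x7=0x7 → %r7
  imm: (w>>0)&0xff=0x11 → 17

%r7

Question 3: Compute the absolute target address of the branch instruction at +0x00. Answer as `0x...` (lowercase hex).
0xcf14

[00] 80 08 → 0x8008
  op=0x8008>>11=0x10 ⇒ bne (J)
  imm@[10:0]=0x8 ⇒ 8
  target = base 0xcf0a + off 0x00 + 2 + imm 8 = 0xcf14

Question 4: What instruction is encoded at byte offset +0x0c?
[0c] 8c 60 → 0x8c60
  opcode bits[15:11]=0x11: plus/RR
  [10:8] rd=4 = %r4
  [7:5] rs=3 = %r3

plus %r4, %r3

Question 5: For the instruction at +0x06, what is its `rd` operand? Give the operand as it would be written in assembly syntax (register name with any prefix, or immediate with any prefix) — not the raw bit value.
%r6

[06] ce 59 → 0xce59
  opcode bits[15:11]=0x19: andi/RI
  rd@[10:8]=0x6 ⇒ %r6
  imm@[7:0]=0x59 ⇒ 89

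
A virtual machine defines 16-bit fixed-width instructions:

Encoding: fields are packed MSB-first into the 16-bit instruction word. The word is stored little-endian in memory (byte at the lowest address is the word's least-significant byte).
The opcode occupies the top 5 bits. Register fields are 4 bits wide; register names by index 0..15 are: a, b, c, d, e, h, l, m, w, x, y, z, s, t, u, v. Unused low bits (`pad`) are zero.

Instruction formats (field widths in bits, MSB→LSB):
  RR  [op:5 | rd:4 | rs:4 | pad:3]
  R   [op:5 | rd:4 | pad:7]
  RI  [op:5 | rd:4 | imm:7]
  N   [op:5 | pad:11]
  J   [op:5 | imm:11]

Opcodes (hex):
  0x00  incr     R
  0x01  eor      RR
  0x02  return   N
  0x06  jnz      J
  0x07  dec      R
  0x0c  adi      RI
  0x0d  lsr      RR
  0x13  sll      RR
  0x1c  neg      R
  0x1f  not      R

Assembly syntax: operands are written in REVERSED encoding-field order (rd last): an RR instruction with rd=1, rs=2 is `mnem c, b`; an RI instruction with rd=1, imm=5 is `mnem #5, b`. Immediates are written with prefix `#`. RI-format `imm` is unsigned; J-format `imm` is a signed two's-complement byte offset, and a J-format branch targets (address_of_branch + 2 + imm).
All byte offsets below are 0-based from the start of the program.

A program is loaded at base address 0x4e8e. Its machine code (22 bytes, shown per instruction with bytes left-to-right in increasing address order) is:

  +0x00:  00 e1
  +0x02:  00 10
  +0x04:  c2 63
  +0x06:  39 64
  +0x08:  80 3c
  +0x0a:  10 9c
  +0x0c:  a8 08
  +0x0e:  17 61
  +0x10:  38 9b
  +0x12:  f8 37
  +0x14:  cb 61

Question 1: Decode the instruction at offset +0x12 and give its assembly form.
jnz #-8

+0x12: f8 37 ⇒ word 0x37f8 (little)
  op=0x37f8>>11=0x6 ⇒ jnz (J)
  imm: (w>>0)&0x7ff=0x7f8 (s11→-8) → #-8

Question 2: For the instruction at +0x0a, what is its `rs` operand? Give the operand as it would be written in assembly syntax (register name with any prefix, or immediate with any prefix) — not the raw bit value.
c

[0a] 10 9c → 0x9c10
  op=0x9c10>>11=0x13 ⇒ sll (RR)
  [10:7] rd=8 = w
  [6:3] rs=2 = c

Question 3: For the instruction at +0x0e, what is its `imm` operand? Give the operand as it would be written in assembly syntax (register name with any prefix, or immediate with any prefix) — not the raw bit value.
+0x0e: 17 61 ⇒ word 0x6117 (little)
  top 5b → 0xc → adi [RI]
  [10:7] rd=2 = c
  [6:0] imm=23 = #23

#23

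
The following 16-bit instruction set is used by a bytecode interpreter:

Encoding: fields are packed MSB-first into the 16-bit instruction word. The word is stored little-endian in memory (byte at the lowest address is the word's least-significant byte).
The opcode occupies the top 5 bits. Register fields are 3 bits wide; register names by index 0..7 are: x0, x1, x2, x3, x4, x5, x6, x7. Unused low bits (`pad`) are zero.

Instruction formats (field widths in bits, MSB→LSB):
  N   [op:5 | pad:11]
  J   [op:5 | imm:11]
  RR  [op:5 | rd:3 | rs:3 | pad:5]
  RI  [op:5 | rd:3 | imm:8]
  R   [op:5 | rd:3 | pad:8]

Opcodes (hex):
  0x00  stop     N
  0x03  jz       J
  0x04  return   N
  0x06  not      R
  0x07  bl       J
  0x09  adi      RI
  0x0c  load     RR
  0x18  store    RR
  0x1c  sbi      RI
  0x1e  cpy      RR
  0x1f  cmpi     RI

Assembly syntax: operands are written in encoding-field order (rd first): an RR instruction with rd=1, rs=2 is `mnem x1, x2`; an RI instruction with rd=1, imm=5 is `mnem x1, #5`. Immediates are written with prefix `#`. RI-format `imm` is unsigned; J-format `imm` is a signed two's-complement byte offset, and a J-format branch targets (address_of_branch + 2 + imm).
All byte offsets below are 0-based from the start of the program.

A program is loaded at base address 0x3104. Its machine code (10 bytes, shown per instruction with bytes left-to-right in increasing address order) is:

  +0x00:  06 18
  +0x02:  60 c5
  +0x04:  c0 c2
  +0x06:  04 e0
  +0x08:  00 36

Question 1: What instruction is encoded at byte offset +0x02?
store x5, x3

+0x02: 60 c5 ⇒ word 0xc560 (little)
  opcode bits[15:11]=0x18: store/RR
  rd: (w>>8)&0x7=0x5 → x5
  rs: (w>>5)&0x7=0x3 → x3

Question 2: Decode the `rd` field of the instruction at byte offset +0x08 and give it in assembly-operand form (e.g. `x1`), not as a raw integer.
x6

off 0x08: read 00 36 as little → 0x3600
  op=0x3600>>11=0x6 ⇒ not (R)
  [10:8] rd=6 = x6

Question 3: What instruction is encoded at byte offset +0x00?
jz #6

off 0x00: read 06 18 as little → 0x1806
  op=0x1806>>11=0x3 ⇒ jz (J)
  imm@[10:0]=0x6 ⇒ #6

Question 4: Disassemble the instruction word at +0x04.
store x2, x6

@+04  little-endian(c0 c2) = 0xc2c0
  op=0xc2c0>>11=0x18 ⇒ store (RR)
  [10:8] rd=2 = x2
  [7:5] rs=6 = x6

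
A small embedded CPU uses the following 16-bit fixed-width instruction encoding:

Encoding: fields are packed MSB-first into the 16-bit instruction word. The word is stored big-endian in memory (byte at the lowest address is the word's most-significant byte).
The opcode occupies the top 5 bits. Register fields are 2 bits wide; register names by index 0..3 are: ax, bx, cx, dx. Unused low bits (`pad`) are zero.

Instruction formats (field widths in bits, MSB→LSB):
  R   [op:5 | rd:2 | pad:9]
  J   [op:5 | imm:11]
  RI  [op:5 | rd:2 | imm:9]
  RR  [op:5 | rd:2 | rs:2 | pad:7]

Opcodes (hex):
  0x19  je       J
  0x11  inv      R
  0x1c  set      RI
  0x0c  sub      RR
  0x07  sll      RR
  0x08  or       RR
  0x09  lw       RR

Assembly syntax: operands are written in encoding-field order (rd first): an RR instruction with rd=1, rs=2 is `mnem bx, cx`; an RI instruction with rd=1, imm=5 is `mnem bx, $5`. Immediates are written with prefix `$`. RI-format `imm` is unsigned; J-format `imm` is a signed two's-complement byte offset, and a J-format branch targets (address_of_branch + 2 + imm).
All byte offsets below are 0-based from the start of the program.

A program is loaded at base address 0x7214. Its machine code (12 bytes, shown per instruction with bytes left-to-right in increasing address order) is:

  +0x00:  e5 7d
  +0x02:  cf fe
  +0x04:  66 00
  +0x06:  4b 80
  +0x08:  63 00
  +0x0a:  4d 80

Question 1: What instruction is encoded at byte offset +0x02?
@+02  big-endian(cf fe) = 0xcffe
  opcode bits[15:11]=0x19: je/J
  imm@[10:0]=0x7fe (s11→-2) ⇒ $-2

je $-2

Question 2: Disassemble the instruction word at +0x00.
off 0x00: read e5 7d as big → 0xe57d
  top 5b → 0x1c → set [RI]
  rd: (w>>9)&0x3=0x2 → cx
  imm: (w>>0)&0x1ff=0x17d → $381

set cx, $381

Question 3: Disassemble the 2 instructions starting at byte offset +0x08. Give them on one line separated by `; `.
sub bx, cx; lw cx, dx

off 0x08: read 63 00 as big → 0x6300
  opcode bits[15:11]=0xc: sub/RR
  rd@[10:9]=0x1 ⇒ bx
  rs@[8:7]=0x2 ⇒ cx
off 0x0a: read 4d 80 as big → 0x4d80
  opcode bits[15:11]=0x9: lw/RR
  rd@[10:9]=0x2 ⇒ cx
  rs@[8:7]=0x3 ⇒ dx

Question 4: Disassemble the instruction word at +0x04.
off 0x04: read 66 00 as big → 0x6600
  op=0x6600>>11=0xc ⇒ sub (RR)
  rd@[10:9]=0x3 ⇒ dx
  rs@[8:7]=0x0 ⇒ ax

sub dx, ax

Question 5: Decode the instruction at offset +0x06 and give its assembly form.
lw bx, dx

off 0x06: read 4b 80 as big → 0x4b80
  op=0x4b80>>11=0x9 ⇒ lw (RR)
  [10:9] rd=1 = bx
  [8:7] rs=3 = dx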